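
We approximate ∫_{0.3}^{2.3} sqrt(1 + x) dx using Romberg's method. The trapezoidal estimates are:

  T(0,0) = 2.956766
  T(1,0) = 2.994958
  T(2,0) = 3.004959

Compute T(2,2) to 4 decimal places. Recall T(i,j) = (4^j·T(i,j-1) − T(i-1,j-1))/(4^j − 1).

Richardson extrapolation on the trapezoidal column (denominator 4−1=3):
T(1,1) = (4·2.994958 − 2.956766) / 3 = 3.007689
T(2,1) = (4·3.004959 − 2.994958) / 3 = 3.008293
T(2,2) = (16·3.008293 − 3.007689) / 15 = 3.008333

3.0083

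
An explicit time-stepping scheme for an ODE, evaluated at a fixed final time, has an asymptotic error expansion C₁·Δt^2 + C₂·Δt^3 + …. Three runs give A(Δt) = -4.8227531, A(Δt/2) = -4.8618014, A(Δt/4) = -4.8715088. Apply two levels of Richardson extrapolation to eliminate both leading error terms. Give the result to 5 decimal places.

-4.87473

First eliminate the Δt^2 term (factor 2^2 = 4):
  B₁ = (4·(-4.8618014) − (-4.8227531))/3 = -4.8748175
  B₂ = (4·(-4.8715088) − (-4.8618014))/3 = -4.8747446
Then eliminate the Δt^3 term (factor 2^3 = 8):
  (8·(-4.8747446) − (-4.8748175))/7 = -4.8747342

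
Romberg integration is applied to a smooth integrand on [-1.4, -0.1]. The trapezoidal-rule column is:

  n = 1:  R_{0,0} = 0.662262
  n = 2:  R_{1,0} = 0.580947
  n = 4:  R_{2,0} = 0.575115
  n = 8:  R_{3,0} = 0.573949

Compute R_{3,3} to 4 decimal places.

0.5736

Richardson extrapolation on the trapezoidal column (denominator 4−1=3):
R_{1,1} = 0.580947 + (0.580947 − 0.662262)/3 = 0.553842
R_{2,1} = (4·0.575115 − 0.580947) / 3 = 0.573171
R_{3,1} = (4·0.573949 − 0.575115) / 3 = 0.573560
R_{2,2} = (16·0.573171 − 0.553842) / 15 = 0.574460
R_{3,2} = 0.573560 + (0.573560 − 0.573171)/15 = 0.573586
R_{3,3} = (64·0.573586 − 0.574460) / 63 = 0.573572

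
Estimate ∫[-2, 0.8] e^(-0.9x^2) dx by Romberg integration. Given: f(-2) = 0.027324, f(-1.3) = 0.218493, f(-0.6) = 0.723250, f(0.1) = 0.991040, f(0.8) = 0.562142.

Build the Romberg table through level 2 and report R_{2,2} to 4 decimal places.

1.6025

R_{0,0} (trapezoid, 1 panel, h=2.8000): 0.825252
R_{1,0} (trapezoid, 2 panels, h=1.4000): 1.425176
R_{2,0} (trapezoid, 4 panels, h=0.7000): 1.559261
R_{1,1} = 1.425176 + (1.425176 − 0.825252)/3 = 1.625151
R_{2,1} = 1.559261 + (1.559261 − 1.425176)/3 = 1.603956
R_{2,2} = 1.603956 + (1.603956 − 1.625151)/15 = 1.602543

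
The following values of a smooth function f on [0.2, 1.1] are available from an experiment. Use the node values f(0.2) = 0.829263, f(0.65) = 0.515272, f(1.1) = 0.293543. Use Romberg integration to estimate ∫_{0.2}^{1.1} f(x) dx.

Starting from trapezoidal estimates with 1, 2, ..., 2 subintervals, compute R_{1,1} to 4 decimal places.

0.4776

R_{0,0} (trapezoid, 1 panel, h=0.9000): 0.505263
R_{1,0} (trapezoid, 2 panels, h=0.4500): 0.484504
R_{1,1} = 0.484504 + (0.484504 − 0.505263)/3 = 0.477584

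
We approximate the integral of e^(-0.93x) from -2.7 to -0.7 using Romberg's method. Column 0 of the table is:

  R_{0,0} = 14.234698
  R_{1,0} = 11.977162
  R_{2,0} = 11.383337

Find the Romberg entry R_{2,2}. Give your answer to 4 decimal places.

11.1828

Richardson extrapolation on the trapezoidal column (denominator 4−1=3):
R_{1,1} = (4·11.977162 − 14.234698) / 3 = 11.224650
R_{2,1} = 11.383337 + (11.383337 − 11.977162)/3 = 11.185395
R_{2,2} = (16·11.185395 − 11.224650) / 15 = 11.182778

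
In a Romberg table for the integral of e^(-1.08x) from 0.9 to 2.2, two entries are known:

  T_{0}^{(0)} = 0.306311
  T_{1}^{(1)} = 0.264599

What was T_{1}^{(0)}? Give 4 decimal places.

0.2750

From T_{1}^{(1)} = (4·T_{1}^{(0)} − T_{0}^{(0)})/3, solve for T_{1}^{(0)}:
4·T_{1}^{(0)} = 3·0.264599 + 0.306311 = 1.100108
T_{1}^{(0)} = 0.275027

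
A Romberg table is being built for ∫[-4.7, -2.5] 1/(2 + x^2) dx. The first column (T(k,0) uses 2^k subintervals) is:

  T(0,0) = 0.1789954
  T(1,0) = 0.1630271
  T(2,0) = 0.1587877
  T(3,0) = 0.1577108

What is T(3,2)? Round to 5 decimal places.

T(2,1) = (4·0.1587877 − 0.1630271) / 3 = 0.1573746
T(3,1) = 0.1577108 + (0.1577108 − 0.1587877)/3 = 0.1573518
T(3,2) = 0.1573518 + (0.1573518 − 0.1573746)/15 = 0.1573503

0.15735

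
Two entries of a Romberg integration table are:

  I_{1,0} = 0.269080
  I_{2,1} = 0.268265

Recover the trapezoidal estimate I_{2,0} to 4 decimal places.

From I_{2,1} = (4·I_{2,0} − I_{1,0})/3, solve for I_{2,0}:
4·I_{2,0} = 3·0.268265 + 0.269080 = 1.073875
I_{2,0} = 0.268469

0.2685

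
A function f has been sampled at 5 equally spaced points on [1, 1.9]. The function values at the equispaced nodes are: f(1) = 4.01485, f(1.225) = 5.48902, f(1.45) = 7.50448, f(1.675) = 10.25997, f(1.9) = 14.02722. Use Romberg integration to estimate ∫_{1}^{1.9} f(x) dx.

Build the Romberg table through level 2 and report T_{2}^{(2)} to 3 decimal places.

T_{0}^{(0)} (trapezoid, 1 panel, h=0.9000): 8.11893
T_{1}^{(0)} (trapezoid, 2 panels, h=0.4500): 7.43648
T_{2}^{(0)} (trapezoid, 4 panels, h=0.2250): 7.26176
T_{1}^{(1)} = 7.43648 + (7.43648 − 8.11893)/3 = 7.20900
T_{2}^{(1)} = 7.26176 + (7.26176 − 7.43648)/3 = 7.20352
T_{2}^{(2)} = 7.20352 + (7.20352 − 7.20900)/15 = 7.20315

7.203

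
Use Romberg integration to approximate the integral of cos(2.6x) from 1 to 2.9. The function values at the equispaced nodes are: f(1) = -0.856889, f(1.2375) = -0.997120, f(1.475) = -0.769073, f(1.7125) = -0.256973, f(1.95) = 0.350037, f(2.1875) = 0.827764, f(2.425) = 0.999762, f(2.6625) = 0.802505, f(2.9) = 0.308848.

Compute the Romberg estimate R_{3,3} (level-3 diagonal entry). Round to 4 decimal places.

0.1676

R_{0,0} (trapezoid, 1 panel, h=1.9000): -0.520639
R_{1,0} (trapezoid, 2 panels, h=0.9500): 0.072216
R_{2,0} (trapezoid, 4 panels, h=0.4750): 0.145685
R_{3,0} (trapezoid, 8 panels, h=0.2375): 0.162184
R_{1,1} = 0.072216 + (0.072216 − (-0.520639))/3 = 0.269834
R_{2,1} = 0.145685 + (0.145685 − 0.072216)/3 = 0.170175
R_{3,1} = 0.162184 + (0.162184 − 0.145685)/3 = 0.167684
R_{2,2} = 0.170175 + (0.170175 − 0.269834)/15 = 0.163531
R_{3,2} = 0.167684 + (0.167684 − 0.170175)/15 = 0.167518
R_{3,3} = 0.167518 + (0.167518 − 0.163531)/63 = 0.167581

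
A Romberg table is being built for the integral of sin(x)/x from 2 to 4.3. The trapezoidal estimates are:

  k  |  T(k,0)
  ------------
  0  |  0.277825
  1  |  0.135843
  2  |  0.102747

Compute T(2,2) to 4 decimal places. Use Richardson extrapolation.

T(1,1) = (4·0.135843 − 0.277825) / 3 = 0.088516
T(2,1) = (4·0.102747 − 0.135843) / 3 = 0.091715
T(2,2) = 0.091715 + (0.091715 − 0.088516)/15 = 0.091928
(Column j=1 coincides with Simpson's rule on the same nodes.)

0.0919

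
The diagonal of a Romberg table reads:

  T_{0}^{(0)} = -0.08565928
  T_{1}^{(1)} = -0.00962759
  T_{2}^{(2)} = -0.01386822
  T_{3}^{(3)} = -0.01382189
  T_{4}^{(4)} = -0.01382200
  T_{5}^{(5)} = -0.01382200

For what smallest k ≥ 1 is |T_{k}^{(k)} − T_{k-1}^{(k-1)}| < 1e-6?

k = 4

|T_{1}^{(1)} − T_{0}^{(0)}| = 0.07603169 ≥ 1e-6
|T_{2}^{(2)} − T_{1}^{(1)}| = 0.00424063 ≥ 1e-6
|T_{3}^{(3)} − T_{2}^{(2)}| = 0.00004633 ≥ 1e-6
|T_{4}^{(4)} − T_{3}^{(3)}| = 0.00000011 < 1e-6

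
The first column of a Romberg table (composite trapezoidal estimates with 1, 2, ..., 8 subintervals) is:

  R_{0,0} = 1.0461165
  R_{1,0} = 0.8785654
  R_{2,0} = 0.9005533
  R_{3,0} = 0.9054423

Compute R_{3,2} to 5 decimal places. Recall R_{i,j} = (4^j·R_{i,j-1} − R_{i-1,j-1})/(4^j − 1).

R_{2,1} = 0.9005533 + (0.9005533 − 0.8785654)/3 = 0.9078826
R_{3,1} = (4·0.9054423 − 0.9005533) / 3 = 0.9070720
R_{3,2} = 0.9070720 + (0.9070720 − 0.9078826)/15 = 0.9070180

0.90702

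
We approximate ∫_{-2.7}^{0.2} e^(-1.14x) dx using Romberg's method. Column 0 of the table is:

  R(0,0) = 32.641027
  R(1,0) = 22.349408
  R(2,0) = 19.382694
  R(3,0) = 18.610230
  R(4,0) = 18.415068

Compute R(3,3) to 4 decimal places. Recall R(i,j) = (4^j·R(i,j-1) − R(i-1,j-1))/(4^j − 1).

18.3499

R(1,1) = (4·22.349408 − 32.641027) / 3 = 18.918868
R(2,1) = (4·19.382694 − 22.349408) / 3 = 18.393789
R(3,1) = (4·18.610230 − 19.382694) / 3 = 18.352742
R(2,2) = (16·18.393789 − 18.918868) / 15 = 18.358784
R(3,2) = (16·18.352742 − 18.393789) / 15 = 18.350006
R(3,3) = (64·18.350006 − 18.358784) / 63 = 18.349867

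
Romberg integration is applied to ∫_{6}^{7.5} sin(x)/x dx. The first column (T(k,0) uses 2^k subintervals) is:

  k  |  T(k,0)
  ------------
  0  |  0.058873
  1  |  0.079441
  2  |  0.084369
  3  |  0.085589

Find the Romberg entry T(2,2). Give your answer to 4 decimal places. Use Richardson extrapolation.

T(1,1) = 0.079441 + (0.079441 − 0.058873)/3 = 0.086297
T(2,1) = 0.084369 + (0.084369 − 0.079441)/3 = 0.086012
T(2,2) = 0.086012 + (0.086012 − 0.086297)/15 = 0.085993
(Column j=1 coincides with Simpson's rule on the same nodes.)

0.0860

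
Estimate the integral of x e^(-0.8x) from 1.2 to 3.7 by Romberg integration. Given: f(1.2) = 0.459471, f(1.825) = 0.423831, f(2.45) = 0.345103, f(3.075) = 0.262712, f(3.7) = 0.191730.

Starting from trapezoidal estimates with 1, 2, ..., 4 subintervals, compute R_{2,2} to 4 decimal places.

0.8519

R_{0,0} (trapezoid, 1 panel, h=2.5000): 0.814001
R_{1,0} (trapezoid, 2 panels, h=1.2500): 0.838379
R_{2,0} (trapezoid, 4 panels, h=0.6250): 0.848279
R_{1,1} = 0.838379 + (0.838379 − 0.814001)/3 = 0.846505
R_{2,1} = 0.848279 + (0.848279 − 0.838379)/3 = 0.851579
R_{2,2} = 0.851579 + (0.851579 − 0.846505)/15 = 0.851917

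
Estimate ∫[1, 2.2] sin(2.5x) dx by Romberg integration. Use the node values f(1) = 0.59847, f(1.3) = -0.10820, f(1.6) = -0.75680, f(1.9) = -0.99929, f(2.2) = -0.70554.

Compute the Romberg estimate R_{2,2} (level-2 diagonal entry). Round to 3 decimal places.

-0.604

R_{0,0} (trapezoid, 1 panel, h=1.2000): -0.06424
R_{1,0} (trapezoid, 2 panels, h=0.6000): -0.48620
R_{2,0} (trapezoid, 4 panels, h=0.3000): -0.57535
R_{1,1} = -0.48620 + (-0.48620 − (-0.06424))/3 = -0.62685
R_{2,1} = -0.57535 + (-0.57535 − (-0.48620))/3 = -0.60507
R_{2,2} = -0.60507 + (-0.60507 − (-0.62685))/15 = -0.60362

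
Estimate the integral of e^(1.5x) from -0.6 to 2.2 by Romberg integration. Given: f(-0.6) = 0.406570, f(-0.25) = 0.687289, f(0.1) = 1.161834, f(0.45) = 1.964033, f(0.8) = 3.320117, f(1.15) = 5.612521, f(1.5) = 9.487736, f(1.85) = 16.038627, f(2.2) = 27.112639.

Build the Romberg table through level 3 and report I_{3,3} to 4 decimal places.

I_{0,0} (trapezoid, 1 panel, h=2.8000): 38.526893
I_{1,0} (trapezoid, 2 panels, h=1.4000): 23.911610
I_{2,0} (trapezoid, 4 panels, h=0.7000): 19.410504
I_{3,0} (trapezoid, 8 panels, h=0.3500): 18.211117
I_{1,1} = 23.911610 + (23.911610 − 38.526893)/3 = 19.039849
I_{2,1} = 19.410504 + (19.410504 − 23.911610)/3 = 17.910135
I_{3,1} = 18.211117 + (18.211117 − 19.410504)/3 = 17.811321
I_{2,2} = 17.910135 + (17.910135 − 19.039849)/15 = 17.834821
I_{3,2} = 17.811321 + (17.811321 − 17.910135)/15 = 17.804733
I_{3,3} = 17.804733 + (17.804733 − 17.834821)/63 = 17.804255

17.8043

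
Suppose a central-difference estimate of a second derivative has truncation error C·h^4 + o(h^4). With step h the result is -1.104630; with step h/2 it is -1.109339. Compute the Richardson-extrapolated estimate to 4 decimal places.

-1.1097

The leading error scales as h^4; refining by a factor of 2 reduces it by 2^4 = 16.
Extrapolated value = (16·A(h/2) − A(h)) / (16 − 1)
= (16·(-1.109339) − (-1.104630)) / 15
= -16.644794 / 15 = -1.109653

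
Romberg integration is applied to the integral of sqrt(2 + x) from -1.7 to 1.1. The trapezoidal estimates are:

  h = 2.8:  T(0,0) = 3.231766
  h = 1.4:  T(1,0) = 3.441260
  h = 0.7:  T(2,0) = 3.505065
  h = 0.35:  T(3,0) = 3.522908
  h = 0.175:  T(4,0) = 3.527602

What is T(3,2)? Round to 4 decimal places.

Richardson extrapolation on the trapezoidal column (denominator 4−1=3):
T(2,1) = 3.505065 + (3.505065 − 3.441260)/3 = 3.526333
T(3,1) = 3.522908 + (3.522908 − 3.505065)/3 = 3.528856
T(3,2) = 3.528856 + (3.528856 − 3.526333)/15 = 3.529024

3.5290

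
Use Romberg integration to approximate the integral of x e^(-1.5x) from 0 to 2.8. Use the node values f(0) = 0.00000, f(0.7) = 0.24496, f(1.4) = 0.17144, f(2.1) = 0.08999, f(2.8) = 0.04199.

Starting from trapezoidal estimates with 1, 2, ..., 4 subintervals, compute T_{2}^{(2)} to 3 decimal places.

0.407

T_{0}^{(0)} (trapezoid, 1 panel, h=2.8000): 0.05879
T_{1}^{(0)} (trapezoid, 2 panels, h=1.4000): 0.26941
T_{2}^{(0)} (trapezoid, 4 panels, h=0.7000): 0.36917
T_{1}^{(1)} = 0.26941 + (0.26941 − 0.05879)/3 = 0.33962
T_{2}^{(1)} = 0.36917 + (0.36917 − 0.26941)/3 = 0.40242
T_{2}^{(2)} = 0.40242 + (0.40242 − 0.33962)/15 = 0.40661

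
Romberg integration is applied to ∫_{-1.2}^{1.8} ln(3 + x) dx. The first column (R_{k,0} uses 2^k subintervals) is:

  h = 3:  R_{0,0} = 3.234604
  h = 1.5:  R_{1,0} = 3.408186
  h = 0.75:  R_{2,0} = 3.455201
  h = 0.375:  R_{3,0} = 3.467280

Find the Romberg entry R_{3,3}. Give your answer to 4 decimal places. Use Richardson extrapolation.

R_{1,1} = (4·3.408186 − 3.234604) / 3 = 3.466047
R_{2,1} = 3.455201 + (3.455201 − 3.408186)/3 = 3.470873
R_{3,1} = 3.467280 + (3.467280 − 3.455201)/3 = 3.471306
R_{2,2} = 3.470873 + (3.470873 − 3.466047)/15 = 3.471195
R_{3,2} = 3.471306 + (3.471306 − 3.470873)/15 = 3.471335
R_{3,3} = (64·3.471335 − 3.471195) / 63 = 3.471337

3.4713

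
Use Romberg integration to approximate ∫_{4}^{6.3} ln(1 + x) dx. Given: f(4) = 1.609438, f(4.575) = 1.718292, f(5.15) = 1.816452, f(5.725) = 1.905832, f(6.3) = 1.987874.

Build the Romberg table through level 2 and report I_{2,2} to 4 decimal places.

I_{0,0} (trapezoid, 1 panel, h=2.3000): 4.136909
I_{1,0} (trapezoid, 2 panels, h=1.1500): 4.157374
I_{2,0} (trapezoid, 4 panels, h=0.5750): 4.162558
I_{1,1} = 4.157374 + (4.157374 − 4.136909)/3 = 4.164196
I_{2,1} = 4.162558 + (4.162558 − 4.157374)/3 = 4.164286
I_{2,2} = 4.164286 + (4.164286 − 4.164196)/15 = 4.164292

4.1643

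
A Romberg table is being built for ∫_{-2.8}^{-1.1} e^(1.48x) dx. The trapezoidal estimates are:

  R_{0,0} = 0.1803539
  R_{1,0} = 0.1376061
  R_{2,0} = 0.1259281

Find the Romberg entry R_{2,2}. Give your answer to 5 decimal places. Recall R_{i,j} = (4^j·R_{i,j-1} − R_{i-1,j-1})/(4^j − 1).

R_{1,1} = (4·0.1376061 − 0.1803539) / 3 = 0.1233568
R_{2,1} = 0.1259281 + (0.1259281 − 0.1376061)/3 = 0.1220354
R_{2,2} = 0.1220354 + (0.1220354 − 0.1233568)/15 = 0.1219473

0.12195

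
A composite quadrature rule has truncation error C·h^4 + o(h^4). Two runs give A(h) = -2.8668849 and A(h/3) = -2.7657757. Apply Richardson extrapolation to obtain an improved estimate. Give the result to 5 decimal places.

-2.76451

The leading error scales as h^4; refining by a factor of 3 reduces it by 3^4 = 81.
Extrapolated value = (81·A(h/3) − A(h)) / (81 − 1)
= (81·(-2.7657757) − (-2.8668849)) / 80
= -221.1609468 / 80 = -2.7645118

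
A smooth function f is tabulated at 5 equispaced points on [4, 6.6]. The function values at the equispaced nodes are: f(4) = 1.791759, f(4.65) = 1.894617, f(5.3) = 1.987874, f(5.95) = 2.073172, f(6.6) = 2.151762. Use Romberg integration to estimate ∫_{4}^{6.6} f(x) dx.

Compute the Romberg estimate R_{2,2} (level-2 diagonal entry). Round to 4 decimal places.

5.1546

R_{0,0} (trapezoid, 1 panel, h=2.6000): 5.126577
R_{1,0} (trapezoid, 2 panels, h=1.3000): 5.147525
R_{2,0} (trapezoid, 4 panels, h=0.6500): 5.152825
R_{1,1} = 5.147525 + (5.147525 − 5.126577)/3 = 5.154508
R_{2,1} = 5.152825 + (5.152825 − 5.147525)/3 = 5.154592
R_{2,2} = 5.154592 + (5.154592 − 5.154508)/15 = 5.154598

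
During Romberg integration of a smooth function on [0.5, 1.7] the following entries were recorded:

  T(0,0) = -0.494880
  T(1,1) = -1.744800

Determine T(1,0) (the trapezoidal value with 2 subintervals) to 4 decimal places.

-1.4323

From T(1,1) = (4·T(1,0) − T(0,0))/3, solve for T(1,0):
4·T(1,0) = 3·(-1.744800) + (-0.494880) = -5.729280
T(1,0) = -1.432320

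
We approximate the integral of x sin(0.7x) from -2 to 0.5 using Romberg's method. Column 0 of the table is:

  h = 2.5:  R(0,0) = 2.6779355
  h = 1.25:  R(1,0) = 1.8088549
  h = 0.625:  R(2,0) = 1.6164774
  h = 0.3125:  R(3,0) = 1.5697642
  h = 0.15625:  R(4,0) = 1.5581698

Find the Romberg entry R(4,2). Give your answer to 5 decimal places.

1.55431

Richardson extrapolation on the trapezoidal column (denominator 4−1=3):
R(3,1) = (4·1.5697642 − 1.6164774) / 3 = 1.5541931
R(4,1) = (4·1.5581698 − 1.5697642) / 3 = 1.5543050
R(4,2) = 1.5543050 + (1.5543050 − 1.5541931)/15 = 1.5543125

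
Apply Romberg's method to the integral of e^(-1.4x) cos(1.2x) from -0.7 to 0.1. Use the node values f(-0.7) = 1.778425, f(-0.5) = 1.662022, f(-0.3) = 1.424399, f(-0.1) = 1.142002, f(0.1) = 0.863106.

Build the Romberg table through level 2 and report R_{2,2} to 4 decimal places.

R_{0,0} (trapezoid, 1 panel, h=0.8000): 1.056612
R_{1,0} (trapezoid, 2 panels, h=0.4000): 1.098066
R_{2,0} (trapezoid, 4 panels, h=0.2000): 1.109838
R_{1,1} = 1.098066 + (1.098066 − 1.056612)/3 = 1.111884
R_{2,1} = 1.109838 + (1.109838 − 1.098066)/3 = 1.113762
R_{2,2} = 1.113762 + (1.113762 − 1.111884)/15 = 1.113887

1.1139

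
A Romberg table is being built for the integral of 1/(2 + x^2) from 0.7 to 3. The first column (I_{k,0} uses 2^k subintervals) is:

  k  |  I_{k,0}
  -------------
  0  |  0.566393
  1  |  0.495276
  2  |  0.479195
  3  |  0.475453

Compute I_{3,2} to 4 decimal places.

Richardson extrapolation on the trapezoidal column (denominator 4−1=3):
I_{2,1} = 0.479195 + (0.479195 − 0.495276)/3 = 0.473835
I_{3,1} = 0.475453 + (0.475453 − 0.479195)/3 = 0.474206
I_{3,2} = (16·0.474206 − 0.473835) / 15 = 0.474231

0.4742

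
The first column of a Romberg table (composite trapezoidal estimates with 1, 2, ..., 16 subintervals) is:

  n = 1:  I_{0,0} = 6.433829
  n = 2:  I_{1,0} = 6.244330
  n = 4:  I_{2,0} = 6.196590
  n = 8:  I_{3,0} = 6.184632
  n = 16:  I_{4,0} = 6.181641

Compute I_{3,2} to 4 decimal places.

6.1806

Richardson extrapolation on the trapezoidal column (denominator 4−1=3):
I_{2,1} = (4·6.196590 − 6.244330) / 3 = 6.180677
I_{3,1} = (4·6.184632 − 6.196590) / 3 = 6.180646
I_{3,2} = 6.180646 + (6.180646 − 6.180677)/15 = 6.180644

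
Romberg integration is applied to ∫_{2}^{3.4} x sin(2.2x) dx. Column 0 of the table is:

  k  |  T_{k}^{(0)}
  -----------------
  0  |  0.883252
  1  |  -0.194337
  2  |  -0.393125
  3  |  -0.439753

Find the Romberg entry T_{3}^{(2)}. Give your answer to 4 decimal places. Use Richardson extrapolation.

T_{2}^{(1)} = -0.393125 + (-0.393125 − (-0.194337))/3 = -0.459388
T_{3}^{(1)} = (4·(-0.439753) − (-0.393125)) / 3 = -0.455296
T_{3}^{(2)} = -0.455296 + (-0.455296 − (-0.459388))/15 = -0.455023
(Column j=1 coincides with Simpson's rule on the same nodes.)

-0.4550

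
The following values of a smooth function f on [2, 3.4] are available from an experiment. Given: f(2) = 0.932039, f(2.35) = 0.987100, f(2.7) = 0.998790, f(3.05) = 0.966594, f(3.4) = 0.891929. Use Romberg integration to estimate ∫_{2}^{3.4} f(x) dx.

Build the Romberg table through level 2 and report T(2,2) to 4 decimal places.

1.3576

T(0,0) (trapezoid, 1 panel, h=1.4000): 1.276778
T(1,0) (trapezoid, 2 panels, h=0.7000): 1.337542
T(2,0) (trapezoid, 4 panels, h=0.3500): 1.352564
T(1,1) = 1.337542 + (1.337542 − 1.276778)/3 = 1.357797
T(2,1) = 1.352564 + (1.352564 − 1.337542)/3 = 1.357571
T(2,2) = 1.357571 + (1.357571 − 1.357797)/15 = 1.357556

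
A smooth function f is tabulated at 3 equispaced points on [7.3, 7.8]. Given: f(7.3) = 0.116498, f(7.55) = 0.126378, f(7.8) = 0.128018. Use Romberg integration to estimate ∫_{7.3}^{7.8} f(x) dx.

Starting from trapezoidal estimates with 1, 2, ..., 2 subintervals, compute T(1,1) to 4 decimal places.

T(0,0) (trapezoid, 1 panel, h=0.5000): 0.061129
T(1,0) (trapezoid, 2 panels, h=0.2500): 0.062159
T(1,1) = 0.062159 + (0.062159 − 0.061129)/3 = 0.062502

0.0625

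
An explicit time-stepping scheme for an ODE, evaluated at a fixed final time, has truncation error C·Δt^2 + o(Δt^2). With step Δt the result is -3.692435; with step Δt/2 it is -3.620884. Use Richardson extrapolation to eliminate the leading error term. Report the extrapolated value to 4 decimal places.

The leading error scales as Δt^2; refining by a factor of 2 reduces it by 2^2 = 4.
Extrapolated value = (4·A(Δt/2) − A(Δt)) / (4 − 1)
= (4·(-3.620884) − (-3.692435)) / 3
= -10.791101 / 3 = -3.597034

-3.5970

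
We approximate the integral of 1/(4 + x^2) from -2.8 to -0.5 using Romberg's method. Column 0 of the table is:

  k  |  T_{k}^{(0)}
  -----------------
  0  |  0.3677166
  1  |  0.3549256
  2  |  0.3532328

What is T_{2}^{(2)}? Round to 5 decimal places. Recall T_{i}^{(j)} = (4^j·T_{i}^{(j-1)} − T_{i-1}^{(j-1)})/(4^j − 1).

Richardson extrapolation on the trapezoidal column (denominator 4−1=3):
T_{1}^{(1)} = (4·0.3549256 − 0.3677166) / 3 = 0.3506619
T_{2}^{(1)} = 0.3532328 + (0.3532328 − 0.3549256)/3 = 0.3526685
T_{2}^{(2)} = 0.3526685 + (0.3526685 − 0.3506619)/15 = 0.3528023
(Column j=1 coincides with Simpson's rule on the same nodes.)

0.35280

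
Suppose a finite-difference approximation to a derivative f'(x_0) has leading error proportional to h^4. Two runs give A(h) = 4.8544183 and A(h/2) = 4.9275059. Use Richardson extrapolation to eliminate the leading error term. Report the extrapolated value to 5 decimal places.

4.93238

The leading error scales as h^4; refining by a factor of 2 reduces it by 2^4 = 16.
Extrapolated value = (16·A(h/2) − A(h)) / (16 − 1)
= (16·4.9275059 − 4.8544183) / 15
= 73.9856761 / 15 = 4.9323784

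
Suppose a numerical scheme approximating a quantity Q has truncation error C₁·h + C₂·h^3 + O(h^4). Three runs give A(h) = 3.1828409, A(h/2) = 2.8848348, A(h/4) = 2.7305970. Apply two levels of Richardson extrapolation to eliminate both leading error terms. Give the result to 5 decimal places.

First eliminate the h term (factor 2^1 = 2):
  B₁ = (2·2.8848348 − 3.1828409)/1 = 2.5868287
  B₂ = (2·2.7305970 − 2.8848348)/1 = 2.5763592
Then eliminate the h^3 term (factor 2^3 = 8):
  (8·2.5763592 − 2.5868287)/7 = 2.5748636

2.57486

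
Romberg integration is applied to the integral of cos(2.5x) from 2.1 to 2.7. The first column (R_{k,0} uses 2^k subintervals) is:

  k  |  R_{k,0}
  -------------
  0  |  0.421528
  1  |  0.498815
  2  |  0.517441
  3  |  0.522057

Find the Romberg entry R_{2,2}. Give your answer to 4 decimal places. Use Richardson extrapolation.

R_{1,1} = (4·0.498815 − 0.421528) / 3 = 0.524577
R_{2,1} = (4·0.517441 − 0.498815) / 3 = 0.523650
R_{2,2} = 0.523650 + (0.523650 − 0.524577)/15 = 0.523588

0.5236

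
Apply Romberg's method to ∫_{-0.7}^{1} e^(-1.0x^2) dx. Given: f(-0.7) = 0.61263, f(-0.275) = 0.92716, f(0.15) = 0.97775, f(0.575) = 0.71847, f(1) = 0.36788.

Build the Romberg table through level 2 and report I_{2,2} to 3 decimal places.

I_{0,0} (trapezoid, 1 panel, h=1.7000): 0.83343
I_{1,0} (trapezoid, 2 panels, h=0.8500): 1.24780
I_{2,0} (trapezoid, 4 panels, h=0.4250): 1.32329
I_{1,1} = 1.24780 + (1.24780 − 0.83343)/3 = 1.38592
I_{2,1} = 1.32329 + (1.32329 − 1.24780)/3 = 1.34845
I_{2,2} = 1.34845 + (1.34845 − 1.38592)/15 = 1.34595

1.346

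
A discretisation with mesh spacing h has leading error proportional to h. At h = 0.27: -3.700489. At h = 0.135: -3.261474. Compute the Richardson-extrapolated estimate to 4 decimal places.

-2.8225

The leading error scales as h; refining by a factor of 2 reduces it by 2^1 = 2.
Extrapolated value = (2·A(h/2) − A(h)) / (2 − 1)
= (2·(-3.261474) − (-3.700489)) / 1
= -2.822459 / 1 = -2.822459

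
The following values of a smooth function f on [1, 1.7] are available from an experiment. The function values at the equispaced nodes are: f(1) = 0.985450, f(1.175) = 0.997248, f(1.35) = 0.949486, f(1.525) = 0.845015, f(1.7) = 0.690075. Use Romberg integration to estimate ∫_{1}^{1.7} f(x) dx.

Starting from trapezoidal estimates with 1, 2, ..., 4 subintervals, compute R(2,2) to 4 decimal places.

R(0,0) (trapezoid, 1 panel, h=0.7000): 0.586434
R(1,0) (trapezoid, 2 panels, h=0.3500): 0.625537
R(2,0) (trapezoid, 4 panels, h=0.1750): 0.635165
R(1,1) = 0.625537 + (0.625537 − 0.586434)/3 = 0.638571
R(2,1) = 0.635165 + (0.635165 − 0.625537)/3 = 0.638374
R(2,2) = 0.638374 + (0.638374 − 0.638571)/15 = 0.638361

0.6384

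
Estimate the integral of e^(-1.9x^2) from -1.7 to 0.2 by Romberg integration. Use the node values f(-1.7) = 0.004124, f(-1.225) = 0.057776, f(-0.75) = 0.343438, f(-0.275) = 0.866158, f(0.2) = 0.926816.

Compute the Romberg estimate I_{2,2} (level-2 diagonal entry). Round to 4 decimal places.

I_{0,0} (trapezoid, 1 panel, h=1.9000): 0.884393
I_{1,0} (trapezoid, 2 panels, h=0.9500): 0.768463
I_{2,0} (trapezoid, 4 panels, h=0.4750): 0.823100
I_{1,1} = 0.768463 + (0.768463 − 0.884393)/3 = 0.729820
I_{2,1} = 0.823100 + (0.823100 − 0.768463)/3 = 0.841312
I_{2,2} = 0.841312 + (0.841312 − 0.729820)/15 = 0.848745

0.8487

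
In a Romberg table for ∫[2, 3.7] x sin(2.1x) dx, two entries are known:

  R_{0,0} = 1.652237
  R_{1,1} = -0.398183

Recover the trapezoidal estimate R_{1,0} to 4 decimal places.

From R_{1,1} = (4·R_{1,0} − R_{0,0})/3, solve for R_{1,0}:
4·R_{1,0} = 3·(-0.398183) + 1.652237 = 0.457688
R_{1,0} = 0.114422

0.1144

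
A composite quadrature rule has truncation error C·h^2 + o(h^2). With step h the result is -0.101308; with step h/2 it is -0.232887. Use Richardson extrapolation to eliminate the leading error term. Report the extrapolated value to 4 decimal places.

The leading error scales as h^2; refining by a factor of 2 reduces it by 2^2 = 4.
Extrapolated value = (4·A(h/2) − A(h)) / (4 − 1)
= (4·(-0.232887) − (-0.101308)) / 3
= -0.830240 / 3 = -0.276747

-0.2767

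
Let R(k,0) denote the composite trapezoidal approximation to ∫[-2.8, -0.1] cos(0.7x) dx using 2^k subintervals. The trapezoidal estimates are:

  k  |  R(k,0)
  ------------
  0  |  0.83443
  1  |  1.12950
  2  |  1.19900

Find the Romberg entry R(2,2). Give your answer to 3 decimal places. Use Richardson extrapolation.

1.222

Richardson extrapolation on the trapezoidal column (denominator 4−1=3):
R(1,1) = (4·1.12950 − 0.83443) / 3 = 1.22786
R(2,1) = (4·1.19900 − 1.12950) / 3 = 1.22217
R(2,2) = 1.22217 + (1.22217 − 1.22786)/15 = 1.22179
(Column j=1 coincides with Simpson's rule on the same nodes.)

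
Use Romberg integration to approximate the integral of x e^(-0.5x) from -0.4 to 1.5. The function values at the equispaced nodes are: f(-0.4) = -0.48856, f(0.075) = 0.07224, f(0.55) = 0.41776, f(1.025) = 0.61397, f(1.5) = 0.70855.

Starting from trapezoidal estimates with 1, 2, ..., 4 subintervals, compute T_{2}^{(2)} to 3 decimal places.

T_{0}^{(0)} (trapezoid, 1 panel, h=1.9000): 0.20899
T_{1}^{(0)} (trapezoid, 2 panels, h=0.9500): 0.50137
T_{2}^{(0)} (trapezoid, 4 panels, h=0.4750): 0.57663
T_{1}^{(1)} = 0.50137 + (0.50137 − 0.20899)/3 = 0.59883
T_{2}^{(1)} = 0.57663 + (0.57663 − 0.50137)/3 = 0.60172
T_{2}^{(2)} = 0.60172 + (0.60172 − 0.59883)/15 = 0.60191

0.602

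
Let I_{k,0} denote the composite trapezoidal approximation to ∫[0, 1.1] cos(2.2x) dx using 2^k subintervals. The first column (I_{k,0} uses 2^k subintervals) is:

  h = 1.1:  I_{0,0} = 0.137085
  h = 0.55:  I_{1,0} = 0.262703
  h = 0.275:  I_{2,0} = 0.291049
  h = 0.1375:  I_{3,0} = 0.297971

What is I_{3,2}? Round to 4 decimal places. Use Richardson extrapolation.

0.3003

Richardson extrapolation on the trapezoidal column (denominator 4−1=3):
I_{2,1} = 0.291049 + (0.291049 − 0.262703)/3 = 0.300498
I_{3,1} = 0.297971 + (0.297971 − 0.291049)/3 = 0.300278
I_{3,2} = 0.300278 + (0.300278 − 0.300498)/15 = 0.300263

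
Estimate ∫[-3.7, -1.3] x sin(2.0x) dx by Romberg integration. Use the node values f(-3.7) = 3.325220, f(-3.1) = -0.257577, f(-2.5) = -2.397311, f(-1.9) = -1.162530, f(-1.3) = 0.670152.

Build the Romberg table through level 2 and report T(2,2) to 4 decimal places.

T(0,0) (trapezoid, 1 panel, h=2.4000): 4.794446
T(1,0) (trapezoid, 2 panels, h=1.2000): -0.479550
T(2,0) (trapezoid, 4 panels, h=0.6000): -1.091839
T(1,1) = -0.479550 + (-0.479550 − 4.794446)/3 = -2.237549
T(2,1) = -1.091839 + (-1.091839 − (-0.479550))/3 = -1.295935
T(2,2) = -1.295935 + (-1.295935 − (-2.237549))/15 = -1.233161

-1.2332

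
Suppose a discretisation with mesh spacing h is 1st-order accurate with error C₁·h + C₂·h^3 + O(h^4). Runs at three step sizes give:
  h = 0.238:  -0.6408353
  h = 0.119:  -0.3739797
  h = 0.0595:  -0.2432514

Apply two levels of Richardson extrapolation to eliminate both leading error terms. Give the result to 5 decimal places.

First eliminate the h term (factor 2^1 = 2):
  B₁ = (2·(-0.3739797) − (-0.6408353))/1 = -0.1071241
  B₂ = (2·(-0.2432514) − (-0.3739797))/1 = -0.1125231
Then eliminate the h^3 term (factor 2^3 = 8):
  (8·(-0.1125231) − (-0.1071241))/7 = -0.1132944

-0.11329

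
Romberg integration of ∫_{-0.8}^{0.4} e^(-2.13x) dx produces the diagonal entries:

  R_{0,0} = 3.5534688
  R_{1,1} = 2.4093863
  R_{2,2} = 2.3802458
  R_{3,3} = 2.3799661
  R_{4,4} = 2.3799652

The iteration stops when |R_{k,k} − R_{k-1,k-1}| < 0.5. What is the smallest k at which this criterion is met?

k = 2

|R_{1,1} − R_{0,0}| = 1.1440825 ≥ 0.5
|R_{2,2} − R_{1,1}| = 0.0291405 < 0.5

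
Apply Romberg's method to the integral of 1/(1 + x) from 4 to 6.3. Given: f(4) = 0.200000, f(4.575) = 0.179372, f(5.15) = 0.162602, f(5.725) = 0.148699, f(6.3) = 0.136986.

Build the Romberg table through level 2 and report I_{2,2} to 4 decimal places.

0.3784

I_{0,0} (trapezoid, 1 panel, h=2.3000): 0.387534
I_{1,0} (trapezoid, 2 panels, h=1.1500): 0.380759
I_{2,0} (trapezoid, 4 panels, h=0.5750): 0.379020
I_{1,1} = 0.380759 + (0.380759 − 0.387534)/3 = 0.378501
I_{2,1} = 0.379020 + (0.379020 − 0.380759)/3 = 0.378440
I_{2,2} = 0.378440 + (0.378440 − 0.378501)/15 = 0.378436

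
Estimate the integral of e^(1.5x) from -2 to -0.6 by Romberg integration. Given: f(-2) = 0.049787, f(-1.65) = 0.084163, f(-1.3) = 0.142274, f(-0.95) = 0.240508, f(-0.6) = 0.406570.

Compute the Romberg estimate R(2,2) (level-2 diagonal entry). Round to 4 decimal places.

0.2379

R(0,0) (trapezoid, 1 panel, h=1.4000): 0.319450
R(1,0) (trapezoid, 2 panels, h=0.7000): 0.259317
R(2,0) (trapezoid, 4 panels, h=0.3500): 0.243293
R(1,1) = 0.259317 + (0.259317 − 0.319450)/3 = 0.239273
R(2,1) = 0.243293 + (0.243293 − 0.259317)/3 = 0.237952
R(2,2) = 0.237952 + (0.237952 − 0.239273)/15 = 0.237864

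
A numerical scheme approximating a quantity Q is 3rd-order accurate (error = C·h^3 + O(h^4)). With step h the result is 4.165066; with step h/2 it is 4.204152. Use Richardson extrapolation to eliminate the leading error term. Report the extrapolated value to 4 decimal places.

Extrapolated value = (8·A(h/2) − A(h)) / (8 − 1)
= (8·4.204152 − 4.165066) / 7
= 29.468150 / 7 = 4.209736

4.2097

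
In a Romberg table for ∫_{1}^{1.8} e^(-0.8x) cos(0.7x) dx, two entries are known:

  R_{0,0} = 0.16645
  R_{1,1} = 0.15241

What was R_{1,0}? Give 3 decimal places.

From R_{1,1} = (4·R_{1,0} − R_{0,0})/3, solve for R_{1,0}:
4·R_{1,0} = 3·0.15241 + 0.16645 = 0.62368
R_{1,0} = 0.15592

0.156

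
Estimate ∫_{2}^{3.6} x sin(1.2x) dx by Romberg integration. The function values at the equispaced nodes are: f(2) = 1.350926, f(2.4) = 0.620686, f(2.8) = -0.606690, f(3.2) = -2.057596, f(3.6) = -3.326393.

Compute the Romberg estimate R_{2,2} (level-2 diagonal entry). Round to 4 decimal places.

R_{0,0} (trapezoid, 1 panel, h=1.6000): -1.580374
R_{1,0} (trapezoid, 2 panels, h=0.8000): -1.275539
R_{2,0} (trapezoid, 4 panels, h=0.4000): -1.212533
R_{1,1} = -1.275539 + (-1.275539 − (-1.580374))/3 = -1.173927
R_{2,1} = -1.212533 + (-1.212533 − (-1.275539))/3 = -1.191531
R_{2,2} = -1.191531 + (-1.191531 − (-1.173927))/15 = -1.192705

-1.1927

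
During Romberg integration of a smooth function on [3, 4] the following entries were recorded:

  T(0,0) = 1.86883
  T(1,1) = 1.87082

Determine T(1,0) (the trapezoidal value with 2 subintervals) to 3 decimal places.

From T(1,1) = (4·T(1,0) − T(0,0))/3, solve for T(1,0):
4·T(1,0) = 3·1.87082 + 1.86883 = 7.48129
T(1,0) = 1.87032

1.870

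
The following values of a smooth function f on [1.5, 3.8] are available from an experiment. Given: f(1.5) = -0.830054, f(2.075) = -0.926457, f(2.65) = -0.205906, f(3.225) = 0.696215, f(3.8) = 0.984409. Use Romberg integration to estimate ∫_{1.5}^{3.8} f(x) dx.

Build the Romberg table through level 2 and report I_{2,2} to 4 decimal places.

I_{0,0} (trapezoid, 1 panel, h=2.3000): 0.177508
I_{1,0} (trapezoid, 2 panels, h=1.1500): -0.148038
I_{2,0} (trapezoid, 4 panels, h=0.5750): -0.206408
I_{1,1} = -0.148038 + (-0.148038 − 0.177508)/3 = -0.256553
I_{2,1} = -0.206408 + (-0.206408 − (-0.148038))/3 = -0.225865
I_{2,2} = -0.225865 + (-0.225865 − (-0.256553))/15 = -0.223819

-0.2238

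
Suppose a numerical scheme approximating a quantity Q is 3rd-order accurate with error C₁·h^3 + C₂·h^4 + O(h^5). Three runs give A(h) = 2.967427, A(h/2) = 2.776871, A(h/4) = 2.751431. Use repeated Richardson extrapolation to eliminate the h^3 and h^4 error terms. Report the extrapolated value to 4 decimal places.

First eliminate the h^3 term (factor 2^3 = 8):
  B₁ = (8·2.776871 − 2.967427)/7 = 2.749649
  B₂ = (8·2.751431 − 2.776871)/7 = 2.747797
Then eliminate the h^4 term (factor 2^4 = 16):
  (16·2.747797 − 2.749649)/15 = 2.747674

2.7477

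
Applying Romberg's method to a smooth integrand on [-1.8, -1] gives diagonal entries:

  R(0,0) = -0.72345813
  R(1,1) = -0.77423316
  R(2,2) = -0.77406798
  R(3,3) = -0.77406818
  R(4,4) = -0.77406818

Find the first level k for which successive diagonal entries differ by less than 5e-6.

k = 3

|R(1,1) − R(0,0)| = 0.05077503 ≥ 5e-6
|R(2,2) − R(1,1)| = 0.00016518 ≥ 5e-6
|R(3,3) − R(2,2)| = 0.00000020 < 5e-6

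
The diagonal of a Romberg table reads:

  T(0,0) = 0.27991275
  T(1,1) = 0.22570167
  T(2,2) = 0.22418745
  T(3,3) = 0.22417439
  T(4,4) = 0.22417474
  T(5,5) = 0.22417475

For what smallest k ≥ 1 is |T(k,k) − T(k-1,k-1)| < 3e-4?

|T(1,1) − T(0,0)| = 0.05421108 ≥ 3e-4
|T(2,2) − T(1,1)| = 0.00151422 ≥ 3e-4
|T(3,3) − T(2,2)| = 0.00001306 < 3e-4

k = 3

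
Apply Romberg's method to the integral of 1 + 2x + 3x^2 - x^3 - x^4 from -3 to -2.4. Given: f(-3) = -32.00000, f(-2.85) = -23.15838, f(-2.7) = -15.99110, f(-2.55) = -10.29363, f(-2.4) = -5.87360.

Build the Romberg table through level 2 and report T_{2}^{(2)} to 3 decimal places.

T_{0}^{(0)} (trapezoid, 1 panel, h=0.6000): -11.36208
T_{1}^{(0)} (trapezoid, 2 panels, h=0.3000): -10.47837
T_{2}^{(0)} (trapezoid, 4 panels, h=0.1500): -10.25699
T_{1}^{(1)} = -10.47837 + (-10.47837 − (-11.36208))/3 = -10.18380
T_{2}^{(1)} = -10.25699 + (-10.25699 − (-10.47837))/3 = -10.18320
T_{2}^{(2)} = -10.18320 + (-10.18320 − (-10.18380))/15 = -10.18316

-10.183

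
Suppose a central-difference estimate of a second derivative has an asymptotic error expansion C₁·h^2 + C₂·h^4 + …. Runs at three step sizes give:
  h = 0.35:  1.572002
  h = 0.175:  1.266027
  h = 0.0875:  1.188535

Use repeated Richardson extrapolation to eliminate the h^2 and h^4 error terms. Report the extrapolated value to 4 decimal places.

First eliminate the h^2 term (factor 2^2 = 4):
  B₁ = (4·1.266027 − 1.572002)/3 = 1.164035
  B₂ = (4·1.188535 − 1.266027)/3 = 1.162704
Then eliminate the h^4 term (factor 2^4 = 16):
  (16·1.162704 − 1.164035)/15 = 1.162615

1.1626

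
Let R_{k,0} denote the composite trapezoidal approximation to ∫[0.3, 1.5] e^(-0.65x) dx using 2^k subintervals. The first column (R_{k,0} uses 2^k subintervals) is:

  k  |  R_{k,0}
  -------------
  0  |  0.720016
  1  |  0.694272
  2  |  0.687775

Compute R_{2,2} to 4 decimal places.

Richardson extrapolation on the trapezoidal column (denominator 4−1=3):
R_{1,1} = 0.694272 + (0.694272 − 0.720016)/3 = 0.685691
R_{2,1} = (4·0.687775 − 0.694272) / 3 = 0.685609
R_{2,2} = (16·0.685609 − 0.685691) / 15 = 0.685604

0.6856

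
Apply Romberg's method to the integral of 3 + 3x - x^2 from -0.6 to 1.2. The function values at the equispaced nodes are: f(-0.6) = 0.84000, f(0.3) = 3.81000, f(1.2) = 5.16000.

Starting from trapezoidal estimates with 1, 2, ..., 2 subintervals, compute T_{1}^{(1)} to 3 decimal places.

T_{0}^{(0)} (trapezoid, 1 panel, h=1.8000): 5.40000
T_{1}^{(0)} (trapezoid, 2 panels, h=0.9000): 6.12900
T_{1}^{(1)} = 6.12900 + (6.12900 − 5.40000)/3 = 6.37200

6.372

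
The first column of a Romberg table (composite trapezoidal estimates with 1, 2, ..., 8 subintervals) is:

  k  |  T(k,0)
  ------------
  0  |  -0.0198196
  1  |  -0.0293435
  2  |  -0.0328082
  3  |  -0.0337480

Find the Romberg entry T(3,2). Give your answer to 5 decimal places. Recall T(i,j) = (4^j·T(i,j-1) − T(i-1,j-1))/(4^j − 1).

Richardson extrapolation on the trapezoidal column (denominator 4−1=3):
T(2,1) = -0.0328082 + (-0.0328082 − (-0.0293435))/3 = -0.0339631
T(3,1) = -0.0337480 + (-0.0337480 − (-0.0328082))/3 = -0.0340613
T(3,2) = -0.0340613 + (-0.0340613 − (-0.0339631))/15 = -0.0340678

-0.03407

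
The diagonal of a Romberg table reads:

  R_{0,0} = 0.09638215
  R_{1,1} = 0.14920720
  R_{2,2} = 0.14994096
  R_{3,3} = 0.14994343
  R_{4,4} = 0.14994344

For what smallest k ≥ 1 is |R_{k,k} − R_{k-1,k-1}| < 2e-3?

|R_{1,1} − R_{0,0}| = 0.05282505 ≥ 2e-3
|R_{2,2} − R_{1,1}| = 0.00073376 < 2e-3

k = 2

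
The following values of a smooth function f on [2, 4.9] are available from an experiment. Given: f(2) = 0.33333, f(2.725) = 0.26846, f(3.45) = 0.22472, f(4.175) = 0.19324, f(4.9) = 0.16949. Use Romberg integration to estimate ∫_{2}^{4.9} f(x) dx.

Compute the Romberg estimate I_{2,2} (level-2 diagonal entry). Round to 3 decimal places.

I_{0,0} (trapezoid, 1 panel, h=2.9000): 0.72909
I_{1,0} (trapezoid, 2 panels, h=1.4500): 0.69039
I_{2,0} (trapezoid, 4 panels, h=0.7250): 0.67993
I_{1,1} = 0.69039 + (0.69039 − 0.72909)/3 = 0.67749
I_{2,1} = 0.67993 + (0.67993 − 0.69039)/3 = 0.67644
I_{2,2} = 0.67644 + (0.67644 − 0.67749)/15 = 0.67637

0.676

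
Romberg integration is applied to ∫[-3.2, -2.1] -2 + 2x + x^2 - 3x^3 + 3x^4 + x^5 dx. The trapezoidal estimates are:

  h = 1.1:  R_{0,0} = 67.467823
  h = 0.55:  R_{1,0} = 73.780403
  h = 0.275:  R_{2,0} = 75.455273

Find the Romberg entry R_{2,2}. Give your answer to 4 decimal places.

R_{1,1} = 73.780403 + (73.780403 − 67.467823)/3 = 75.884596
R_{2,1} = 75.455273 + (75.455273 − 73.780403)/3 = 76.013563
R_{2,2} = (16·76.013563 − 75.884596) / 15 = 76.022161

76.0222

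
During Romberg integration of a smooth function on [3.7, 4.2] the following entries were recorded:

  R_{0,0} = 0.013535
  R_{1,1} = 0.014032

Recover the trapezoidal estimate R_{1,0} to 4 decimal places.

From R_{1,1} = (4·R_{1,0} − R_{0,0})/3, solve for R_{1,0}:
4·R_{1,0} = 3·0.014032 + 0.013535 = 0.055631
R_{1,0} = 0.013908

0.0139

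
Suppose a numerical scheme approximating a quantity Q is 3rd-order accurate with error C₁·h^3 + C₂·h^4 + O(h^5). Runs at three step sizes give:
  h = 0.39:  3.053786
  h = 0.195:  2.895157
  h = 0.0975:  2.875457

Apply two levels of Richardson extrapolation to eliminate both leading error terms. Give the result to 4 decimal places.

2.8727

First eliminate the h^3 term (factor 2^3 = 8):
  B₁ = (8·2.895157 − 3.053786)/7 = 2.872496
  B₂ = (8·2.875457 − 2.895157)/7 = 2.872643
Then eliminate the h^4 term (factor 2^4 = 16):
  (16·2.872643 − 2.872496)/15 = 2.872653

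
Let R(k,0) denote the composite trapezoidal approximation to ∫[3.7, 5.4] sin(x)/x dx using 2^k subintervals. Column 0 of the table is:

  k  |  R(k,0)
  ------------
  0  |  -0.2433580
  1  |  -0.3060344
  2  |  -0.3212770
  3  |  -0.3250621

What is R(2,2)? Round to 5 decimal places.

Richardson extrapolation on the trapezoidal column (denominator 4−1=3):
R(1,1) = -0.3060344 + (-0.3060344 − (-0.2433580))/3 = -0.3269265
R(2,1) = -0.3212770 + (-0.3212770 − (-0.3060344))/3 = -0.3263579
R(2,2) = (16·(-0.3263579) − (-0.3269265)) / 15 = -0.3263200

-0.32632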